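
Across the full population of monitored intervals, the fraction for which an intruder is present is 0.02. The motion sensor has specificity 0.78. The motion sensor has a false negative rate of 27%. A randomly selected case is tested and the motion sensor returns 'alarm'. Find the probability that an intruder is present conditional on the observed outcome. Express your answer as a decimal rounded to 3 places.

P(H | E) ≈ 0.063

Write H for 'an intruder is present'. Prior odds H:¬H = 0.02/0.98 = 0.020408. For the 'alarm' outcome, the likelihood ratio is 0.73/0.22 = 3.3182.
Posterior odds = 0.020408 × 3.3182 = 0.067718, so P(H|E) = 0.067718/(1+0.067718) = 0.063.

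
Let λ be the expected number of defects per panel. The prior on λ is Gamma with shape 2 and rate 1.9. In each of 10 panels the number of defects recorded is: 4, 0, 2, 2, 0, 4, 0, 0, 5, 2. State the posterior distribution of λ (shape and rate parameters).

Posterior: Gamma(shape=21, rate=11.9)

The Poisson likelihood adds the total count to the shape and the number of exposure periods to the rate. Here ∑xᵢ = 19 and n = 10, so shape 2→21 and rate 1.9→11.9.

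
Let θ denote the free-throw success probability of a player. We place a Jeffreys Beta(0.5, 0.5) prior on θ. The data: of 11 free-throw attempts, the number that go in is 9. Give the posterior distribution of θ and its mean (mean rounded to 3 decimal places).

Posterior: Beta(9.5, 2.5); mean ≈ 0.792

Observing 9 successes and 2 failures updates Beta(0.5, 0.5) by adding the success and failure counts to the two shape parameters: α = 0.5+9 = 9.5, β = 0.5+2 = 2.5.
E[θ | data] = 9.5/(9.5+2.5) = 0.792.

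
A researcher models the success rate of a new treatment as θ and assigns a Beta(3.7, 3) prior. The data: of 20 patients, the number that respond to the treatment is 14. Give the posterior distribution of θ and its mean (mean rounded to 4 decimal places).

Posterior: Beta(17.7, 9); mean ≈ 0.6629

The binomial likelihood is conjugate to the Beta prior: with 14 successes and 6 failures, the posterior is Beta(3.7+14, 3+6) = Beta(17.7, 9).
Posterior mean = α/(α+β) = 17.7/26.7 = 0.6629.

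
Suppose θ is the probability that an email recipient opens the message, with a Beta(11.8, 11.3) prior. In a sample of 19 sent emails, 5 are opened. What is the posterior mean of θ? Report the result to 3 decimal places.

The binomial likelihood is conjugate to the Beta prior: with 5 successes and 14 failures, the posterior is Beta(11.8+5, 11.3+14) = Beta(16.8, 25.3).
Posterior mean = α/(α+β) = 16.8/42.1 = 0.399.

Posterior mean ≈ 0.399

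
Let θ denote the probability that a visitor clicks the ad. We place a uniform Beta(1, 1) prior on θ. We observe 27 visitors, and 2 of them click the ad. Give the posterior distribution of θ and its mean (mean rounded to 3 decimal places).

Observing 2 successes and 25 failures updates Beta(1, 1) by adding the success and failure counts to the two shape parameters: α = 1+2 = 3, β = 1+25 = 26.
E[θ | data] = 3/(3+26) = 0.103.

Posterior: Beta(3, 26); mean ≈ 0.103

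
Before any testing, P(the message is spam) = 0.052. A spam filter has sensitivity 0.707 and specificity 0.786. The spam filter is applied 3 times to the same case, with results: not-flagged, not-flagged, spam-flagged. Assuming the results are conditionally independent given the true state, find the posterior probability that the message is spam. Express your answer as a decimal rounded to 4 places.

Let H be the event that the message is spam; start with P(H) = 0.052. P('spam-flagged'|H) = 0.707, P('spam-flagged'|¬H) = 0.214.
Update on result 1 ('not-flagged'): P(H) ← 0.293·0.0520 / (0.293·0.0520 + 0.786·0.9480) = 0.015236/0.76036 = 0.0200.
Update on result 2 ('not-flagged'): P(H) ← 0.293·0.0200 / (0.293·0.0200 + 0.786·0.9800) = 0.0058711/0.77612 = 0.0076.
Update on result 3 ('spam-flagged'): P(H) ← 0.707·0.0076 / (0.707·0.0076 + 0.214·0.9924) = 0.0053482/0.21773 = 0.0246.

Posterior P(H) ≈ 0.0246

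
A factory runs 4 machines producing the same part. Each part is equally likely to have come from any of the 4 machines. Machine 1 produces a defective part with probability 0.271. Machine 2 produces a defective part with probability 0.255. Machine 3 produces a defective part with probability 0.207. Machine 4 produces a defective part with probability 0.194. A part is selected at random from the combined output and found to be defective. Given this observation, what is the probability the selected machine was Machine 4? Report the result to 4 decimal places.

P(defective|M1) = 0.271; P(defective|M2) = 0.255; P(defective|M3) = 0.207; P(defective|M4) = 0.194.
Prior × likelihood for each source: 0.25·0.271=0.06775, 0.25·0.255=0.06375, 0.25·0.207=0.05175, 0.25·0.194=0.04850. Summing gives P(defective) = 0.23175.
P(Machine 4 | defective) = 0.04850 / 0.23175 = 0.2093.

Posterior probability ≈ 0.2093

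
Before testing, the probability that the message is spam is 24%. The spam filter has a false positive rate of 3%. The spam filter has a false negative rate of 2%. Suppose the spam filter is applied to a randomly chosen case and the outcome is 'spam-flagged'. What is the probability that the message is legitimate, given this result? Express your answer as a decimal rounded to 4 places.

Write H for 'the message is spam'. Prior odds H:¬H = 0.24/0.76 = 0.31579. For the 'spam-flagged' outcome, the likelihood ratio is 0.98/0.03 = 32.667.
Posterior odds = 0.31579 × 32.667 = 10.316, so P(H|E) = 10.316/(1+10.316) = 0.9116. Then P(¬H|E) = 1 − 0.9116 = 0.0884.

P(¬H | E) ≈ 0.0884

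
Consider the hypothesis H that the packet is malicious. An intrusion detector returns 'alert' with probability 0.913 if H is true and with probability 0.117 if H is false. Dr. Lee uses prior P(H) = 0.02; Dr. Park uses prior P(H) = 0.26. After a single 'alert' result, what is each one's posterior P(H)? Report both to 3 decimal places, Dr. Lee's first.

P('+'|H) = 0.913, P('+'|¬H) = 0.117.
Dr. Lee: numerator 0.913·0.02 = 0.018260; evidence = 0.018260+0.117·0.98 = 0.13292; posterior = 0.137.
Dr. Park: numerator 0.913·0.26 = 0.23738; evidence = 0.23738+0.117·0.74 = 0.32396; posterior = 0.733.

Dr. Lee: 0.137; Dr. Park: 0.733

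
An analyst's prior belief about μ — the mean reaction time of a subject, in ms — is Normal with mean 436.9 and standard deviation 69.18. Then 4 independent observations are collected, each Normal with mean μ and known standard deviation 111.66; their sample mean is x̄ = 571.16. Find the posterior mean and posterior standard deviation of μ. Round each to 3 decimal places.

Prior precision 1/τ₀² = 1/69.18² = 0.00020895; data precision n/σ² = 4/111.66² = 0.00032082.
Posterior precision = 0.00020895 + 0.00032082 = 0.00052977, giving posterior SD = 1/√0.00052977 = 43.447.
Posterior mean = (0.00020895·436.9 + 0.00032082·571.16) / 0.00052977 = 518.206.

Posterior mean ≈ 518.206; posterior SD ≈ 43.447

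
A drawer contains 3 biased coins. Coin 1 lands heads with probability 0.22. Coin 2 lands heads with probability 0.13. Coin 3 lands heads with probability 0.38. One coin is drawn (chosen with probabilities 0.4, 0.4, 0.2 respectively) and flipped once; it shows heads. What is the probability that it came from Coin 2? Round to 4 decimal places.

P(heads|C1) = 0.22; P(heads|C2) = 0.13; P(heads|C3) = 0.38.
Prior × likelihood for each source: 0.4·0.22=0.08800, 0.4·0.13=0.05200, 0.2·0.38=0.07600. Summing gives P(heads) = 0.21600.
P(Coin 2 | heads) = 0.05200 / 0.21600 = 0.2407.

Posterior probability ≈ 0.2407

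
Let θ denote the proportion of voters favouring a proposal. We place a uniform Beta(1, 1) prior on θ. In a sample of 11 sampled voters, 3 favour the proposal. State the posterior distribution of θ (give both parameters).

Posterior: Beta(4, 9)

The binomial likelihood is conjugate to the Beta prior: with 3 successes and 8 failures, the posterior is Beta(1+3, 1+8) = Beta(4, 9).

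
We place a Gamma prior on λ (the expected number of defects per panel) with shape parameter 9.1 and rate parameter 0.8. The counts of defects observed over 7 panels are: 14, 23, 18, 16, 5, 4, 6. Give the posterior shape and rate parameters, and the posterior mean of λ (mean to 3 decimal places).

The Poisson likelihood adds the total count to the shape and the number of exposure periods to the rate. Here ∑xᵢ = 86 and n = 7, so shape 9.1→95.1 and rate 0.8→7.8.
E[λ | data] = 95.1/7.8 = 12.192.

Posterior: Gamma(shape=95.1, rate=7.8); mean ≈ 12.192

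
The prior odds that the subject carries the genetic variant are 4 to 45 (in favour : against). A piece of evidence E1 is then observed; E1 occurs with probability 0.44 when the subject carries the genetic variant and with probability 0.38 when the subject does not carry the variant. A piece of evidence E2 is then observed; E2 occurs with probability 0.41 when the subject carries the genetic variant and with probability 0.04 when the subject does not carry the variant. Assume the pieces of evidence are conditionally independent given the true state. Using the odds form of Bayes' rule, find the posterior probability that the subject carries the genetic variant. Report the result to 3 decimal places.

Prior odds = 4/45 = 0.088889. In log-odds, ln(0.088889) = -2.4204.
Add log likelihood ratios: ln(1.1579) + ln(10.250) = 2.4739.
Posterior log-odds = 0.053513, so posterior odds = exp(0.053513) = 1.0550. Converting, P(H|E) = 1.0550/2.0550 = 0.513.

Posterior probability ≈ 0.513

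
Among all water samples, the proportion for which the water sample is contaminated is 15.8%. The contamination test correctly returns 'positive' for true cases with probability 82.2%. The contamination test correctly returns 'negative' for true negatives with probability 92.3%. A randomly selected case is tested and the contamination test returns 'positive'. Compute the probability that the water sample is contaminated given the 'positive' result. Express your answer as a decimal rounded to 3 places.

P(H | E) ≈ 0.667

Let H be the event that the water sample is contaminated. P(H) = 0.158, so P(¬H) = 0.842. With E the 'positive' result, P(E|H) = 0.822 and P(E|¬H) = 0.077.
P(E) = 0.822·0.158 + 0.077·0.842 = 0.12988 + 0.064834 = 0.19471.
By Bayes' theorem, P(H|E) = 0.12988 / 0.19471 = 0.667.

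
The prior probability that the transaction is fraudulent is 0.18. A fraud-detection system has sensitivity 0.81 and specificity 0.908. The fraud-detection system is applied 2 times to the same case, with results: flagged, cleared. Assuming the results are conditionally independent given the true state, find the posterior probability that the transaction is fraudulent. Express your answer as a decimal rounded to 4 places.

Let H be the event that the transaction is fraudulent; start with P(H) = 0.18. P('flagged'|H) = 0.81, P('flagged'|¬H) = 0.092.
Update on result 1 ('flagged'): P(H) ← 0.81·0.1800 / (0.81·0.1800 + 0.092·0.8200) = 0.14580/0.22124 = 0.6590.
Update on result 2 ('cleared'): P(H) ← 0.19·0.6590 / (0.19·0.6590 + 0.908·0.3410) = 0.12521/0.43483 = 0.2880.

Posterior P(H) ≈ 0.2880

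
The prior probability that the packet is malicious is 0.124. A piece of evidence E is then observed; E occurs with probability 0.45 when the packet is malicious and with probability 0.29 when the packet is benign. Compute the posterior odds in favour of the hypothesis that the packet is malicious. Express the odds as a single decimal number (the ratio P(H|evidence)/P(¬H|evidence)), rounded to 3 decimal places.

Prior odds = 0.124/(1−0.124) = 0.14155.
Likelihood ratio for E = 0.45/0.29 = 1.5517.
Posterior odds = prior odds × LR = 0.21965.

Posterior odds ≈ 0.220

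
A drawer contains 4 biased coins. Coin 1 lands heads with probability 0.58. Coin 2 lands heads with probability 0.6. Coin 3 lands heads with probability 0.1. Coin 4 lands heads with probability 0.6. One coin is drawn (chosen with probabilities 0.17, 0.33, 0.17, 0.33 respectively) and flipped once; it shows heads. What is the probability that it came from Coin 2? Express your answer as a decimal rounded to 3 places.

Posterior probability ≈ 0.387

Tabulate prior·likelihood by source: [1] prior 0.17, lik 0.58, product 0.09860; [2] prior 0.33, lik 0.6, product 0.1980; [3] prior 0.17, lik 0.1, product 0.01700; [4] prior 0.33, lik 0.6, product 0.1980.
Normalizing constant = 0.51160; the posterior for Coin 2 is its product over the sum, 0.1980/0.51160 = 0.387.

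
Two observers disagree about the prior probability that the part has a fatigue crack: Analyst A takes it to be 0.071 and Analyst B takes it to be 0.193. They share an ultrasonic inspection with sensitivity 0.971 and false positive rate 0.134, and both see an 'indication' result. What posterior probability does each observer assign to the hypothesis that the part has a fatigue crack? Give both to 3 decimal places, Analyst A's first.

Analyst A: 0.356; Analyst B: 0.634

The likelihood ratio for an 'indication' result is 0.971/0.134 = 7.2463.
Analyst A: prior odds 0.071/0.929 = 0.076426; posterior odds 0.55381; posterior probability 0.356.
Analyst B: prior odds 0.193/0.807 = 0.23916; posterior odds 1.7330; posterior probability 0.634.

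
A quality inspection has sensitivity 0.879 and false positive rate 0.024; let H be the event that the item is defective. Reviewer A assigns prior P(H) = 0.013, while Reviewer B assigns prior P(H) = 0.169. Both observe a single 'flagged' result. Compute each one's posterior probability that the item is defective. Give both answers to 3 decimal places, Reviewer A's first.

Reviewer A: 0.325; Reviewer B: 0.882

The likelihood ratio for a 'flagged' result is 0.879/0.024 = 36.625.
Reviewer A: prior odds 0.013/0.987 = 0.013171; posterior odds 0.48240; posterior probability 0.325.
Reviewer B: prior odds 0.169/0.831 = 0.20337; posterior odds 7.4484; posterior probability 0.882.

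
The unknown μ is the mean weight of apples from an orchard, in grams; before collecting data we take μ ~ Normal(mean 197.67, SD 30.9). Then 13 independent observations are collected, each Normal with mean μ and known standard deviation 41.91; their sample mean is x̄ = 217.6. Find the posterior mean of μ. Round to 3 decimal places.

With known σ, the Normal prior is conjugate. Weight on the data is w = (n/σ²)/(n/σ² + 1/τ₀²) = 0.00740130/(0.00740130+0.00104733) = 0.87604.
Posterior mean = w·x̄ + (1−w)·μ₀ = 0.87604·217.6 + 0.12396·197.67 = 215.129.

Posterior mean ≈ 215.129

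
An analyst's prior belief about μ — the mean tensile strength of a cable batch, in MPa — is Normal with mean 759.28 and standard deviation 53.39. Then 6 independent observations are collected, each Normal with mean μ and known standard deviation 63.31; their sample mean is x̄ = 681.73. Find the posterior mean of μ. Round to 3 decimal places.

Posterior mean ≈ 696.454

Prior precision 1/τ₀² = 1/53.39² = 0.00035082; data precision n/σ² = 6/63.31² = 0.00149695.
Posterior precision = 0.00035082 + 0.00149695 = 0.00184776.
Posterior mean = (0.00035082·759.28 + 0.00149695·681.73) / 0.00184776 = 696.454.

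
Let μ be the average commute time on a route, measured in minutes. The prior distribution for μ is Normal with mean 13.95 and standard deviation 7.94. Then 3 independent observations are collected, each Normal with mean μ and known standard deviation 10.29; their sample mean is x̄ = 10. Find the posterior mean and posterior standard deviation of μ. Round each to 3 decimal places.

Posterior mean ≈ 11.418; posterior SD ≈ 4.757

With known σ, the Normal prior is conjugate. Weight on the data is w = (n/σ²)/(n/σ² + 1/τ₀²) = 0.0283329/(0.0283329+0.0158620) = 0.64109.
Posterior mean = w·x̄ + (1−w)·μ₀ = 0.64109·10 + 0.35891·13.95 = 11.418. Posterior variance = 1/(0.0283329+0.0158620) = 22.6270, so SD = 4.757.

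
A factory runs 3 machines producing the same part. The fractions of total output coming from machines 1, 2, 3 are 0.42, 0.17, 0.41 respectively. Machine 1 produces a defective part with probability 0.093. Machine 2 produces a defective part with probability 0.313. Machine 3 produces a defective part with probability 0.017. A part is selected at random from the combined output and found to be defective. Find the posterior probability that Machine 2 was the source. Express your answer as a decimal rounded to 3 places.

Tabulate prior·likelihood by source: [1] prior 0.42, lik 0.093, product 0.03906; [2] prior 0.17, lik 0.313, product 0.05321; [3] prior 0.41, lik 0.017, product 0.006970.
Normalizing constant = 0.099240; the posterior for Machine 2 is its product over the sum, 0.05321/0.099240 = 0.536.

Posterior probability ≈ 0.536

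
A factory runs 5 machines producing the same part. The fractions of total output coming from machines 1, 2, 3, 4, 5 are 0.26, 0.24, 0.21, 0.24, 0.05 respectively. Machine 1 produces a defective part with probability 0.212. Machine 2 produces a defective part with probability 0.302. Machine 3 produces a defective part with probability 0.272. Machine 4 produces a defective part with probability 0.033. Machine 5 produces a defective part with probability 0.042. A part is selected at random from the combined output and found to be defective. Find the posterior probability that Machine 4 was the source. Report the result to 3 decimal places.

Posterior probability ≈ 0.041

P(defective|M1) = 0.212; P(defective|M2) = 0.302; P(defective|M3) = 0.272; P(defective|M4) = 0.033; P(defective|M5) = 0.042.
Prior × likelihood for each source: 0.26·0.212=0.05512, 0.24·0.302=0.07248, 0.21·0.272=0.05712, 0.24·0.033=0.007920, 0.05·0.042=0.002100. Summing gives P(defective) = 0.19474.
P(Machine 4 | defective) = 0.007920 / 0.19474 = 0.041.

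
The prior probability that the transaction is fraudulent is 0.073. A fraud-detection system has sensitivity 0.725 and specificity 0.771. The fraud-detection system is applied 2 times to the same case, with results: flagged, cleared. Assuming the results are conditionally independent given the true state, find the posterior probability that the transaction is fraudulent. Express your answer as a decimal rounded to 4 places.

Posterior P(H) ≈ 0.0817

Let H be the event that the transaction is fraudulent; start with P(H) = 0.073. P('flagged'|H) = 0.725, P('flagged'|¬H) = 0.229.
Update on result 1 ('flagged'): P(H) ← 0.725·0.0730 / (0.725·0.0730 + 0.229·0.9270) = 0.052925/0.26521 = 0.1996.
Update on result 2 ('cleared'): P(H) ← 0.275·0.1996 / (0.275·0.1996 + 0.771·0.8004) = 0.054879/0.67202 = 0.0817.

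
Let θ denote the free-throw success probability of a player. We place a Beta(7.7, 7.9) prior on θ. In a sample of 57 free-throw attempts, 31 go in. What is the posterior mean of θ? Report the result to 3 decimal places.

The binomial likelihood is conjugate to the Beta prior: with 31 successes and 26 failures, the posterior is Beta(7.7+31, 7.9+26) = Beta(38.7, 33.9).
E[θ | data] = 38.7/(38.7+33.9) = 0.533.

Posterior mean ≈ 0.533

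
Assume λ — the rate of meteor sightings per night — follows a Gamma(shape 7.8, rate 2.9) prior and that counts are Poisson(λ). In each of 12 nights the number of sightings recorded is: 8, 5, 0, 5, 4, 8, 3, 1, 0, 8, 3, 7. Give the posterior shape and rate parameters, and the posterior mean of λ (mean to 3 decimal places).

Posterior: Gamma(shape=59.8, rate=14.9); mean ≈ 4.013

The Poisson likelihood adds the total count to the shape and the number of exposure periods to the rate. Here ∑xᵢ = 52 and n = 12, so shape 7.8→59.8 and rate 2.9→14.9.
Posterior mean = shape/rate = 59.8/14.9 = 4.013.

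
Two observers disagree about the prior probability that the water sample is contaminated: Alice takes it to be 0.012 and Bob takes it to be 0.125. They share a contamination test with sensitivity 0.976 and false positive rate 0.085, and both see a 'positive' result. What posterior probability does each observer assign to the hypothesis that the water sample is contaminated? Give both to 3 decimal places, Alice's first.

Alice: 0.122; Bob: 0.621

The likelihood ratio for a 'positive' result is 0.976/0.085 = 11.482.
Alice: prior odds 0.012/0.988 = 0.012146; posterior odds 0.13946; posterior probability 0.122.
Bob: prior odds 0.125/0.875 = 0.14286; posterior odds 1.6403; posterior probability 0.621.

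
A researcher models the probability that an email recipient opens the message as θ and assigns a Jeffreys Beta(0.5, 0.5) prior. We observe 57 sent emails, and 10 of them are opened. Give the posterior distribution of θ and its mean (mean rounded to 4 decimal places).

Posterior: Beta(10.5, 47.5); mean ≈ 0.1810

Observing 10 successes and 47 failures updates Beta(0.5, 0.5) by adding the success and failure counts to the two shape parameters: α = 0.5+10 = 10.5, β = 0.5+47 = 47.5.
E[θ | data] = 10.5/(10.5+47.5) = 0.1810.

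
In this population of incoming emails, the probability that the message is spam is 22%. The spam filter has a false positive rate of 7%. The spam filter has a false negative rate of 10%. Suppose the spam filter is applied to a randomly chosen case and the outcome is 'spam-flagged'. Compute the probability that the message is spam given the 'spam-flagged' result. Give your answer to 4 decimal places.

Let H be the event that the message is spam. P(H) = 0.22, so P(¬H) = 0.78. With E the 'spam-flagged' result, P(E|H) = 0.9 and P(E|¬H) = 0.07.
P(E) = 0.9·0.22 + 0.07·0.78 = 0.19800 + 0.054600 = 0.25260.
By Bayes' theorem, P(H|E) = 0.19800 / 0.25260 = 0.7838.

P(H | E) ≈ 0.7838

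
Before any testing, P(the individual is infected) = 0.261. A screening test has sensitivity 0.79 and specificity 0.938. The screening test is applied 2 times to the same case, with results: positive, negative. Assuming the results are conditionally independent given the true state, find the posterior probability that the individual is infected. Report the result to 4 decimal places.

Let H be the event that the individual is infected; start with P(H) = 0.261. P('positive'|H) = 0.79, P('positive'|¬H) = 0.062.
Update on result 1 ('positive'): P(H) ← 0.79·0.2610 / (0.79·0.2610 + 0.062·0.7390) = 0.20619/0.25201 = 0.8182.
Update on result 2 ('negative'): P(H) ← 0.21·0.8182 / (0.21·0.8182 + 0.938·0.1818) = 0.17182/0.34236 = 0.5019.

Posterior P(H) ≈ 0.5019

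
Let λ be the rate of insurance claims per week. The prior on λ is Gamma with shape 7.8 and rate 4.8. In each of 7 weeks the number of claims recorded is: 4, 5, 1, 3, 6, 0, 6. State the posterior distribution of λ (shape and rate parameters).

Posterior: Gamma(shape=32.8, rate=11.8)

The Poisson likelihood adds the total count to the shape and the number of exposure periods to the rate. Here ∑xᵢ = 25 and n = 7, so shape 7.8→32.8 and rate 4.8→11.8.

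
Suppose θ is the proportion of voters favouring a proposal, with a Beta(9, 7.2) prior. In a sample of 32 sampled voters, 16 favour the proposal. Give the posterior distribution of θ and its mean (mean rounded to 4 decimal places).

Observing 16 successes and 16 failures updates Beta(9, 7.2) by adding the success and failure counts to the two shape parameters: α = 9+16 = 25, β = 7.2+16 = 23.2.
E[θ | data] = 25/(25+23.2) = 0.5187.

Posterior: Beta(25, 23.2); mean ≈ 0.5187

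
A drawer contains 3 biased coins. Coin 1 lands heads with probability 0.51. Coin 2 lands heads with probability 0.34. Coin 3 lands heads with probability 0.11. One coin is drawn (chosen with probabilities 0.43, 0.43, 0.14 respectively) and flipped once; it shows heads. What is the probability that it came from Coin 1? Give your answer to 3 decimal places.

P(heads|C1) = 0.51; P(heads|C2) = 0.34; P(heads|C3) = 0.11.
Prior × likelihood for each source: 0.43·0.51=0.2193, 0.43·0.34=0.1462, 0.14·0.11=0.01540. Summing gives P(heads) = 0.38090.
P(Coin 1 | heads) = 0.2193 / 0.38090 = 0.576.

Posterior probability ≈ 0.576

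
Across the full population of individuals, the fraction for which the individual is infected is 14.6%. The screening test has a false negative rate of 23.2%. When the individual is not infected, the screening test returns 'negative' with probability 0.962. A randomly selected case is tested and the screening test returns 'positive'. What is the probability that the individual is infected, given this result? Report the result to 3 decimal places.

Write H for 'the individual is infected'. Prior odds H:¬H = 0.146/0.854 = 0.17096. For the 'positive' outcome, the likelihood ratio is 0.768/0.038 = 20.211.
Posterior odds = 0.17096 × 20.211 = 3.4552, so P(H|E) = 3.4552/(1+3.4552) = 0.776.

P(H | E) ≈ 0.776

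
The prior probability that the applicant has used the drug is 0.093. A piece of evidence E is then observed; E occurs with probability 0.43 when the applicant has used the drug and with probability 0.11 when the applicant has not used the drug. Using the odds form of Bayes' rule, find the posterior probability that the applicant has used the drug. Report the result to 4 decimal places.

Posterior probability ≈ 0.2861

Prior odds = 0.093/(1−0.093) = 0.10254. In log-odds, ln(0.10254) = -2.2775.
Add log likelihood ratio: ln(3.9091) = 1.3633.
Posterior log-odds = -0.91424, so posterior odds = exp(-0.91424) = 0.40082. Converting, P(H|E) = 0.40082/1.4008 = 0.2861.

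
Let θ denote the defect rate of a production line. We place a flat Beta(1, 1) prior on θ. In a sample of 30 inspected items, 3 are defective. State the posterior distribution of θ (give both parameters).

Observing 3 successes and 27 failures updates Beta(1, 1) by adding the success and failure counts to the two shape parameters: α = 1+3 = 4, β = 1+27 = 28.

Posterior: Beta(4, 28)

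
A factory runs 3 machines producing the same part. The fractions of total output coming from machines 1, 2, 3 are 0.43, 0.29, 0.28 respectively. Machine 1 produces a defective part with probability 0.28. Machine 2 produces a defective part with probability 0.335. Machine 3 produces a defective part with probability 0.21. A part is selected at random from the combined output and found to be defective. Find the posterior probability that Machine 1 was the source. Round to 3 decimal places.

P(defective|M1) = 0.28; P(defective|M2) = 0.335; P(defective|M3) = 0.21.
Prior × likelihood for each source: 0.43·0.28=0.1204, 0.29·0.335=0.09715, 0.28·0.21=0.05880. Summing gives P(defective) = 0.27635.
P(Machine 1 | defective) = 0.1204 / 0.27635 = 0.436.

Posterior probability ≈ 0.436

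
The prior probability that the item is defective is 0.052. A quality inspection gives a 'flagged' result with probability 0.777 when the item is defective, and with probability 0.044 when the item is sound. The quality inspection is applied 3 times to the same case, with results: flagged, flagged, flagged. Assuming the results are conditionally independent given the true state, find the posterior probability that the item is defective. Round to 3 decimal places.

Let H be the event that the item is defective; start with P(H) = 0.052. P('flagged'|H) = 0.777, P('flagged'|¬H) = 0.044.
Update on result 1 ('flagged'): P(H) ← 0.777·0.0520 / (0.777·0.0520 + 0.044·0.9480) = 0.040404/0.082116 = 0.4920.
Update on result 2 ('flagged'): P(H) ← 0.777·0.4920 / (0.777·0.4920 + 0.044·0.5080) = 0.38231/0.40466 = 0.9448.
Update on result 3 ('flagged'): P(H) ← 0.777·0.9448 / (0.777·0.9448 + 0.044·0.0552) = 0.73408/0.73651 = 0.9967.

Posterior P(H) ≈ 0.997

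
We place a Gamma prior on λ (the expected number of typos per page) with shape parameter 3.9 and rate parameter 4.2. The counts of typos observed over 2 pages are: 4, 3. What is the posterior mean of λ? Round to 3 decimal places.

Total count ∑xᵢ = 7 over n = 2 pages.
Gamma is conjugate to the Poisson likelihood: posterior is Gamma(shape = 3.9+7 = 10.9, rate = 4.2+2 = 6.2).
Posterior mean = shape/rate = 10.9/6.2 = 1.758.

Posterior mean ≈ 1.758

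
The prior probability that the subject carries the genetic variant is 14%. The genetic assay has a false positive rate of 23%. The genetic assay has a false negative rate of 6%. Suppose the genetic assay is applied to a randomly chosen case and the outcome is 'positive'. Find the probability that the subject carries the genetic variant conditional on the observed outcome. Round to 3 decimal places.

P(H | E) ≈ 0.400

Write H for 'the subject carries the genetic variant'. Prior odds H:¬H = 0.14/0.86 = 0.16279. For the 'positive' outcome, the likelihood ratio is 0.94/0.23 = 4.0870.
Posterior odds = 0.16279 × 4.0870 = 0.66532, so P(H|E) = 0.66532/(1+0.66532) = 0.400.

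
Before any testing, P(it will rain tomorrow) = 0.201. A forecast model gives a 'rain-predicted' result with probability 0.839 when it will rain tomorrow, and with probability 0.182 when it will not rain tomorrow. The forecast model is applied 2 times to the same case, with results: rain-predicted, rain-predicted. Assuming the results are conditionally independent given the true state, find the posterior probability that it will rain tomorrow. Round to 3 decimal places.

With H the event that it will rain tomorrow, the joint likelihood of the observed sequence is P(data|H) = 0.839·0.839 = 0.70392 and P(data|¬H) = 0.182·0.182 = 0.033124.
Bayes: P(H|data) = 0.201·0.70392 / (0.201·0.70392 + 0.799·0.033124) = 0.14149/0.16795 = 0.8424.

Posterior P(H) ≈ 0.842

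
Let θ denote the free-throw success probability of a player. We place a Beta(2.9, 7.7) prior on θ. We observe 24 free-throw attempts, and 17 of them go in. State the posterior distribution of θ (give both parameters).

Posterior: Beta(19.9, 14.7)

The binomial likelihood is conjugate to the Beta prior: with 17 successes and 7 failures, the posterior is Beta(2.9+17, 7.7+7) = Beta(19.9, 14.7).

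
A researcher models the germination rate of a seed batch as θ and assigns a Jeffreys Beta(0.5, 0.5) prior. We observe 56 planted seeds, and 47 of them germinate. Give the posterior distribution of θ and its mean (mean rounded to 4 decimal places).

Posterior: Beta(47.5, 9.5); mean ≈ 0.8333

The binomial likelihood is conjugate to the Beta prior: with 47 successes and 9 failures, the posterior is Beta(0.5+47, 0.5+9) = Beta(47.5, 9.5).
E[θ | data] = 47.5/(47.5+9.5) = 0.8333.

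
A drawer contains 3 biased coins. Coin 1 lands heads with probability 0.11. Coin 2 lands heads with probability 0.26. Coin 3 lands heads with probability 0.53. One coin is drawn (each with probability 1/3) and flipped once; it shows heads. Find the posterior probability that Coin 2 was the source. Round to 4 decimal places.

Tabulate prior·likelihood by source: [1] prior 0.333333, lik 0.11, product 0.03667; [2] prior 0.333333, lik 0.26, product 0.08667; [3] prior 0.333333, lik 0.53, product 0.1767.
Normalizing constant = 0.30000; the posterior for Coin 2 is its product over the sum, 0.08667/0.30000 = 0.2889.

Posterior probability ≈ 0.2889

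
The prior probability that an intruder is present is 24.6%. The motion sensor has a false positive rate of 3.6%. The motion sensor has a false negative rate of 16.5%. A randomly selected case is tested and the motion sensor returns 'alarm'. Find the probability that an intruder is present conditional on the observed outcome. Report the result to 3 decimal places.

P(H | E) ≈ 0.883

Write H for 'an intruder is present'. Prior odds H:¬H = 0.246/0.754 = 0.32626. For the 'alarm' outcome, the likelihood ratio is 0.835/0.036 = 23.194.
Posterior odds = 0.32626 × 23.194 = 7.5674, so P(H|E) = 7.5674/(1+7.5674) = 0.883.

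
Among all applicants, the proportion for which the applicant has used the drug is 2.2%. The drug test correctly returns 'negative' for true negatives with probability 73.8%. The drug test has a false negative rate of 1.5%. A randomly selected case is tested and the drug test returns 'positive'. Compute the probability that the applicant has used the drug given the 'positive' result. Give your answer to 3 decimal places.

P(H | E) ≈ 0.078

Let H be the event that the applicant has used the drug. P(H) = 0.022, so P(¬H) = 0.978. With E the 'positive' result, P(E|H) = 0.985 and P(E|¬H) = 0.262.
P(E) = 0.985·0.022 + 0.262·0.978 = 0.021670 + 0.25624 = 0.27791.
By Bayes' theorem, P(H|E) = 0.021670 / 0.27791 = 0.078.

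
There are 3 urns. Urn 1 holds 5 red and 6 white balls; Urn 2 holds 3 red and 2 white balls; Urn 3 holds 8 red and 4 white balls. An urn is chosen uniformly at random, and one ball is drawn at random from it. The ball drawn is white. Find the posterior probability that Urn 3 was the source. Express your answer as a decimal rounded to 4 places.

Tabulate prior·likelihood by source: [1] prior 0.333333, lik 0.5455, product 0.1818; [2] prior 0.333333, lik 0.4, product 0.1333; [3] prior 0.333333, lik 0.3333, product 0.1111.
Normalizing constant = 0.42626; the posterior for Urn 3 is its product over the sum, 0.1111/0.42626 = 0.2607.

Posterior probability ≈ 0.2607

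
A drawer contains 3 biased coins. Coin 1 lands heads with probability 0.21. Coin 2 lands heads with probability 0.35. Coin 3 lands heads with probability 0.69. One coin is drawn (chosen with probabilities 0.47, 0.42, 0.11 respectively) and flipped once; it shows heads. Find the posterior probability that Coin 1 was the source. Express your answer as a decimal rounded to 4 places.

Posterior probability ≈ 0.3069

Tabulate prior·likelihood by source: [1] prior 0.47, lik 0.21, product 0.09870; [2] prior 0.42, lik 0.35, product 0.1470; [3] prior 0.11, lik 0.69, product 0.07590.
Normalizing constant = 0.32160; the posterior for Coin 1 is its product over the sum, 0.09870/0.32160 = 0.3069.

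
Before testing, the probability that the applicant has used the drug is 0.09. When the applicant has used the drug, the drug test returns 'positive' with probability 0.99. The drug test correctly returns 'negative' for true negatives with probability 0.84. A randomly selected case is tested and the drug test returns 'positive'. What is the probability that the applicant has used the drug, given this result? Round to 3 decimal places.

P(H | E) ≈ 0.380

Write H for 'the applicant has used the drug'. Prior odds H:¬H = 0.09/0.91 = 0.098901. For the 'positive' outcome, the likelihood ratio is 0.99/0.16 = 6.1875.
Posterior odds = 0.098901 × 6.1875 = 0.61195, so P(H|E) = 0.61195/(1+0.61195) = 0.380.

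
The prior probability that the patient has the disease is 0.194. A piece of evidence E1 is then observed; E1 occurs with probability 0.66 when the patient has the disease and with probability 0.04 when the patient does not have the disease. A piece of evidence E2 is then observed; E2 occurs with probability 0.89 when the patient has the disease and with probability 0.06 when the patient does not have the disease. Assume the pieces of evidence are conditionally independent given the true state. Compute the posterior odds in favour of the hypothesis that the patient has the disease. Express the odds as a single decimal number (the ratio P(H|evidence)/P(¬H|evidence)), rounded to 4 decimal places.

Posterior odds ≈ 58.9100

Prior odds = 0.194/(1−0.194) = 0.24069. In log-odds, ln(0.24069) = -1.4242.
Add log likelihood ratios: ln(16.500) + ln(14.833) = 5.5002.
Posterior log-odds = 4.0760, so posterior odds = exp(4.0760) = 58.910.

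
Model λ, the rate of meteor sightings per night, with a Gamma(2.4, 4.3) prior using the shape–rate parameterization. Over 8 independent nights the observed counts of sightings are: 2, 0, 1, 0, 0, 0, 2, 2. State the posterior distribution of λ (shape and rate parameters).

The Poisson likelihood adds the total count to the shape and the number of exposure periods to the rate. Here ∑xᵢ = 7 and n = 8, so shape 2.4→9.4 and rate 4.3→12.3.

Posterior: Gamma(shape=9.4, rate=12.3)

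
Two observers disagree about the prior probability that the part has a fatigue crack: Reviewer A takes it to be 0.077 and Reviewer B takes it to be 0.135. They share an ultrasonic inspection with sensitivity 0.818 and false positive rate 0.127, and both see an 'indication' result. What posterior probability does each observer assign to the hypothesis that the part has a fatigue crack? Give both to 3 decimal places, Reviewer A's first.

The likelihood ratio for an 'indication' result is 0.818/0.127 = 6.4409.
Reviewer A: prior odds 0.077/0.923 = 0.083424; posterior odds 0.53733; posterior probability 0.350.
Reviewer B: prior odds 0.135/0.865 = 0.15607; posterior odds 1.0052; posterior probability 0.501.

Reviewer A: 0.350; Reviewer B: 0.501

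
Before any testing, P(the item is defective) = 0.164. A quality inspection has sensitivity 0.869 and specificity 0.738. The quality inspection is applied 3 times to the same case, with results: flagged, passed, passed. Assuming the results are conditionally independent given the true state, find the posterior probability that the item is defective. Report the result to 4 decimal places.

Posterior P(H) ≈ 0.0201

Let H be the event that the item is defective; start with P(H) = 0.164. P('flagged'|H) = 0.869, P('flagged'|¬H) = 0.262.
Update on result 1 ('flagged'): P(H) ← 0.869·0.1640 / (0.869·0.1640 + 0.262·0.8360) = 0.14252/0.36155 = 0.3942.
Update on result 2 ('passed'): P(H) ← 0.131·0.3942 / (0.131·0.3942 + 0.738·0.6058) = 0.051638/0.49873 = 0.1035.
Update on result 3 ('passed'): P(H) ← 0.131·0.1035 / (0.131·0.1035 + 0.738·0.8965) = 0.013564/0.67515 = 0.0201.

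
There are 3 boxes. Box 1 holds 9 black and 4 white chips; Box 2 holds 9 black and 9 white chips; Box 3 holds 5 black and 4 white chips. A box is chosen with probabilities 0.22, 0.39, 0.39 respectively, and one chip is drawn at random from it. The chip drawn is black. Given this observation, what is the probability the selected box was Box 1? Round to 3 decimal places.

Tabulate prior·likelihood by source: [1] prior 0.22, lik 0.6923, product 0.1523; [2] prior 0.39, lik 0.5, product 0.1950; [3] prior 0.39, lik 0.5556, product 0.2167.
Normalizing constant = 0.56397; the posterior for Box 1 is its product over the sum, 0.1523/0.56397 = 0.270.

Posterior probability ≈ 0.270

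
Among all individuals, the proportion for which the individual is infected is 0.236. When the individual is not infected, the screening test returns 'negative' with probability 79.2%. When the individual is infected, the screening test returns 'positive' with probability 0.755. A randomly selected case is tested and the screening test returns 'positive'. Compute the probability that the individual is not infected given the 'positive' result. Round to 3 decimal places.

Write H for 'the individual is infected'. Prior odds H:¬H = 0.236/0.764 = 0.30890. For the 'positive' outcome, the likelihood ratio is 0.755/0.208 = 3.6298.
Posterior odds = 0.30890 × 3.6298 = 1.1212, so P(H|E) = 1.1212/(1+1.1212) = 0.529. Then P(¬H|E) = 1 − 0.529 = 0.471.

P(¬H | E) ≈ 0.471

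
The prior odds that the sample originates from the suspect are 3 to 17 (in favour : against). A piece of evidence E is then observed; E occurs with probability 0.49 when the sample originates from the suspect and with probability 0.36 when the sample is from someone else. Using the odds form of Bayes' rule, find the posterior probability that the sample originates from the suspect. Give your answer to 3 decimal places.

Prior odds = 3/17 = 0.17647.
Likelihood ratio for E = 0.49/0.36 = 1.3611.
Posterior odds = prior odds × LR = 0.24020.
Posterior probability = odds/(1+odds) = 0.24020/1.2402 = 0.194.

Posterior probability ≈ 0.194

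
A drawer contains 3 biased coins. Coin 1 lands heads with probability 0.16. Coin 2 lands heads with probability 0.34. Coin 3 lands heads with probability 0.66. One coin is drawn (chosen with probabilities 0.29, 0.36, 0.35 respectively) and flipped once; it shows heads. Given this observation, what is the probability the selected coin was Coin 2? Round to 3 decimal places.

Posterior probability ≈ 0.306

Tabulate prior·likelihood by source: [1] prior 0.29, lik 0.16, product 0.04640; [2] prior 0.36, lik 0.34, product 0.1224; [3] prior 0.35, lik 0.66, product 0.2310.
Normalizing constant = 0.39980; the posterior for Coin 2 is its product over the sum, 0.1224/0.39980 = 0.306.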